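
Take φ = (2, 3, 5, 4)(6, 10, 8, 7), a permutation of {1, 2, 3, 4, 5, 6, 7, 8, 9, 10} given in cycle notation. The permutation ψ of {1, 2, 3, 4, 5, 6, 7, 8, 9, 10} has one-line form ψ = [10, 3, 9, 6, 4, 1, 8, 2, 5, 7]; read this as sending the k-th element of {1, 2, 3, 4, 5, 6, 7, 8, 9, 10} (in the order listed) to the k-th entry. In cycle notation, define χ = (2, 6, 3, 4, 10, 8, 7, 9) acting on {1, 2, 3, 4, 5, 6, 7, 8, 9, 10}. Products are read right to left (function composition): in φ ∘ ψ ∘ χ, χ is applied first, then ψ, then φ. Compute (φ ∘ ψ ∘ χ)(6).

Chase 6: χ(6) = 3; ψ(3) = 9; φ(9) = 9. Hence (φ ∘ ψ ∘ χ)(6) = 9.

9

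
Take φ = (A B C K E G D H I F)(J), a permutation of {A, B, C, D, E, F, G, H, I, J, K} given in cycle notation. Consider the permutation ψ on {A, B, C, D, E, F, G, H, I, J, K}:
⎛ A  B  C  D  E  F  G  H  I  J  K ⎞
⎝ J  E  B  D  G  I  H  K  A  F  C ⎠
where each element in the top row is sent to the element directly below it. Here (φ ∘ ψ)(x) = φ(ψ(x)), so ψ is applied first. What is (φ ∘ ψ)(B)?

(φ ∘ ψ)(B) = φ(ψ(B)). ψ(B) = E, then φ(E) = G. So (φ ∘ ψ)(B) = G.

G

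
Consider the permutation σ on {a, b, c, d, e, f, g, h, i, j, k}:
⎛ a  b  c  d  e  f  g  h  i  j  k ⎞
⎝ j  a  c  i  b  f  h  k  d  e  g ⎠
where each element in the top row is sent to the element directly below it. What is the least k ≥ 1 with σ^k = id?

12

Decomposing into disjoint cycles gives cycle lengths 4, 3, 2, 1, 1.
The order is lcm(4, 3, 2) = 12.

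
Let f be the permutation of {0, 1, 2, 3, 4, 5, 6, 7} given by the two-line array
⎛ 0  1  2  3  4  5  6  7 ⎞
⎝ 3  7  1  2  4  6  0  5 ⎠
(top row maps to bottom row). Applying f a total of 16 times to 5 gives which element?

0

Tracing 5 → 6 → … returns to 5 after 7 steps, so 5 lies in a 7-cycle (0, 3, 2, 1, 7, 5, 6).
Since the cycle has length 7, f^16 acts on it the same as f^2 (16 mod 7 = 2).
Advancing 2 steps from 5: 5 → 6 → 0.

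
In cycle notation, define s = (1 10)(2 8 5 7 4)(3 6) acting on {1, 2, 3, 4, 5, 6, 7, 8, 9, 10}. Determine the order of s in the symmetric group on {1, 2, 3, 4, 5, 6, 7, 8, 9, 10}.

10

The disjoint cycles have lengths 5, 2, 2, 1.
Since disjoint cycles commute, ord(s) = lcm(5, 2, 2) = 10.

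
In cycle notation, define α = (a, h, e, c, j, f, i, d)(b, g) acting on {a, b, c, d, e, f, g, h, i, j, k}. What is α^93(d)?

d lies in the 8-cycle (a, h, e, c, j, f, i, d).
Powers repeat with period 8 on this cycle, and 93 mod 8 = 5, so α^93(d) = α^5(d).
Advancing 5 steps from d: d → a → h → e → c → j.

j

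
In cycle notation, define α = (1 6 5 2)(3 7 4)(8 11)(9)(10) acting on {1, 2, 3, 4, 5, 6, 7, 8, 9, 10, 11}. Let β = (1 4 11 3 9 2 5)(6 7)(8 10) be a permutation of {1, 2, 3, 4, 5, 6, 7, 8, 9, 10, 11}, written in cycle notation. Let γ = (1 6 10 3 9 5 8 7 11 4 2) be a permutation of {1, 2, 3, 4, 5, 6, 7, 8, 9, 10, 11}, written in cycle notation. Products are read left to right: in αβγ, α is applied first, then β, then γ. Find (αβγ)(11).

3

Apply the permutations in order: α(11) = 8, then β(8) = 10, then γ(10) = 3. So (αβγ)(11) = 3.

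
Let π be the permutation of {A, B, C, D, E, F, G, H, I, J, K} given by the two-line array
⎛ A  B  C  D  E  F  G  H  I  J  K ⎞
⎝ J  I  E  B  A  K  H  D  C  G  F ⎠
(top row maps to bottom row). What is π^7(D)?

G

Tracing D → B → … returns to D after 9 steps, so D lies in a 9-cycle (A, J, G, H, D, B, I, C, E).
Advancing 7 steps from D: D → B → I → C → E → A → J → G.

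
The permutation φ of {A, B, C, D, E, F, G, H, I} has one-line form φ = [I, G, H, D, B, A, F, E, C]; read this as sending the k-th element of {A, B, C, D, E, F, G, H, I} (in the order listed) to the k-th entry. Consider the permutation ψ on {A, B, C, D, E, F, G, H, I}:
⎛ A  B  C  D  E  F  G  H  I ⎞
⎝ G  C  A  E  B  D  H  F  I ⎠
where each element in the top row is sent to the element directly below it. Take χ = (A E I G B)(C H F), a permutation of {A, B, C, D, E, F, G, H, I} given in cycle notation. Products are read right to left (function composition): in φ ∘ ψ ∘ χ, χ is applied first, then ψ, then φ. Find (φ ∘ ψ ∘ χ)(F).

I

Apply the permutations in order: χ(F) = C, then ψ(C) = A, then φ(A) = I. So (φ ∘ ψ ∘ χ)(F) = I.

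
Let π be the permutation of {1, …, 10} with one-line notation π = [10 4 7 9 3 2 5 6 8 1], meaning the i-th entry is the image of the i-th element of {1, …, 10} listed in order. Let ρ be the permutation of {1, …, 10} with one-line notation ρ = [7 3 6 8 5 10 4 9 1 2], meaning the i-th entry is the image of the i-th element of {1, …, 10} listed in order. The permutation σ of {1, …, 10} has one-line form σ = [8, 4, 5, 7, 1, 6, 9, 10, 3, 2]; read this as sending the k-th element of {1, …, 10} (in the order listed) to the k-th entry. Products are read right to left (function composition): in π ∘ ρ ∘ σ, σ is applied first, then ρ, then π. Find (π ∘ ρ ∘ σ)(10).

7

Apply the permutations in order: σ(10) = 2, then ρ(2) = 3, then π(3) = 7. So (π ∘ ρ ∘ σ)(10) = 7.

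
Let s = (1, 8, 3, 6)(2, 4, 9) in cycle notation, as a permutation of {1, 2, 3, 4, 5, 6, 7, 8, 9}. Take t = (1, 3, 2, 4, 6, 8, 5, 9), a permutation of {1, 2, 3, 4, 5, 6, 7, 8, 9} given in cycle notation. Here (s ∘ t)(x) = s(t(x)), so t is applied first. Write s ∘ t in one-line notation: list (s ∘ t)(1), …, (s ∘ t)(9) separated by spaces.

6 9 4 1 2 3 7 5 8

(s ∘ t)(x) = s(t(x)). Computing each image: s(t(1)) = s(3) = 6, s(t(2)) = s(4) = 9, s(t(3)) = s(2) = 4, s(t(4)) = s(6) = 1, s(t(5)) = s(9) = 2, s(t(6)) = s(8) = 3, s(t(7)) = s(7) = 7, s(t(8)) = s(5) = 5, s(t(9)) = s(1) = 8.
Hence s ∘ t = [6 9 4 1 2 3 7 5 8].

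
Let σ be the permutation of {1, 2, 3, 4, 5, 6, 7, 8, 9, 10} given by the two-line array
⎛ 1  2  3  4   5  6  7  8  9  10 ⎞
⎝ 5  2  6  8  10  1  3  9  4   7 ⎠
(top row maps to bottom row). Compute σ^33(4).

4

Tracing 4 → 8 → … returns to 4 after 3 steps, so 4 lies in a 3-cycle (4 8 9).
Powers repeat with period 3 on this cycle, and 33 mod 3 = 0, so σ^33(4) = σ^0(4).
So σ^33(4) = 4.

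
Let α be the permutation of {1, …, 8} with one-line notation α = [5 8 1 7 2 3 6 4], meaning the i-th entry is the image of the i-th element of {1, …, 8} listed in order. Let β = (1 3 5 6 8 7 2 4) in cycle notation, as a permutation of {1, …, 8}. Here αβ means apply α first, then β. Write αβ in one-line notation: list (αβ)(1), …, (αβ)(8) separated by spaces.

6 7 3 2 4 5 8 1

Chase each element through α then β: 1 → 5 → 6; 2 → 8 → 7; 3 → 1 → 3; 4 → 7 → 2; 5 → 2 → 4; 6 → 3 → 5; 7 → 6 → 8; 8 → 4 → 1.
So αβ in one-line form is 6 7 3 2 4 5 8 1.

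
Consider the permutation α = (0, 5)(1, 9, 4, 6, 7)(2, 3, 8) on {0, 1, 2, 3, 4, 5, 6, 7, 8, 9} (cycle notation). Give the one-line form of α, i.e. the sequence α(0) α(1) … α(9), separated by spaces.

Reading each image from the cycles: 0↦5, 1↦9, 2↦3, 3↦8, 4↦6, 5↦0, 6↦7, 7↦1, 8↦2, 9↦4.
Listing these in domain order gives 5 9 3 8 6 0 7 1 2 4.

5 9 3 8 6 0 7 1 2 4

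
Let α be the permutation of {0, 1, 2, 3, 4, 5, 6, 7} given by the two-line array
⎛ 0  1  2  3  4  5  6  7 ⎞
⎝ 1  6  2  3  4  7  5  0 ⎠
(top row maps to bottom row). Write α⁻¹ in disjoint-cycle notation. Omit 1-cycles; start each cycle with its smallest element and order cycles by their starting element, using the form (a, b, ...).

(0, 7, 5, 6, 1)

The cycle decomposition of α is (0, 1, 6, 5, 7).
Reversing each cycle (and rotating so the smallest element leads) gives α⁻¹ = (0, 7, 5, 6, 1).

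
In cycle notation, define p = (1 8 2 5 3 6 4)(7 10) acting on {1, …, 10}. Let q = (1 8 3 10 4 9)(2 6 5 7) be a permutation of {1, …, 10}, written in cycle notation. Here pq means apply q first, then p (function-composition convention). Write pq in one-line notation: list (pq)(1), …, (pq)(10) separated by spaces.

2 4 7 9 10 3 5 6 8 1

(pq)(x) = p(q(x)). Computing each image: p(q(1)) = p(8) = 2, p(q(2)) = p(6) = 4, p(q(3)) = p(10) = 7, p(q(4)) = p(9) = 9, p(q(5)) = p(7) = 10, p(q(6)) = p(5) = 3, p(q(7)) = p(2) = 5, p(q(8)) = p(3) = 6, p(q(9)) = p(1) = 8, p(q(10)) = p(4) = 1.
Hence pq = [2 4 7 9 10 3 5 6 8 1].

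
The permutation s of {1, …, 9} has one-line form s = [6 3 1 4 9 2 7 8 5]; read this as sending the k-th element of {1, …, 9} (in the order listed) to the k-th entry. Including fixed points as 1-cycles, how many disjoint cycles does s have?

The cycle decomposition is (1 6 2 3)(4)(5 9)(7)(8), which has 5 cycles (counting 1-cycles).

5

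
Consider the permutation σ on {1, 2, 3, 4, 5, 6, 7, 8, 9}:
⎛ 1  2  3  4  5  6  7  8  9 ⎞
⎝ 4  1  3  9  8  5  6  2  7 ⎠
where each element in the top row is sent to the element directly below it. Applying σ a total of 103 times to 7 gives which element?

Tracing 7 → 6 → … returns to 7 after 8 steps, so 7 lies in an 8-cycle (1 4 9 7 6 5 8 2).
On an 8-cycle, σ^8 is the identity, so σ^103 = σ^7 there (103 ≡ 7 mod 8).
Advancing 7 steps from 7: 7 → 6 → 5 → 8 → 2 → 1 → 4 → 9.

9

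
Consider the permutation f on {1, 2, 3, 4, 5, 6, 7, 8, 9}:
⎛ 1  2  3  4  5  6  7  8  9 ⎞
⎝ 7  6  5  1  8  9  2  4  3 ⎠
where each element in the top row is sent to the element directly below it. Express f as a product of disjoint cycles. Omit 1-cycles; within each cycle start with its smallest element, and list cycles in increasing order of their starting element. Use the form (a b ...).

Start at 1 and follow images: 1 → 7 → 2 → 6 → 9 → 3 → 5 → 8 → 4 → 1, giving the cycle (1 7 2 6 9 3 5 8 4).
Repeating from the next unused element and collecting all non-trivial cycles gives (1 7 2 6 9 3 5 8 4).

(1 7 2 6 9 3 5 8 4)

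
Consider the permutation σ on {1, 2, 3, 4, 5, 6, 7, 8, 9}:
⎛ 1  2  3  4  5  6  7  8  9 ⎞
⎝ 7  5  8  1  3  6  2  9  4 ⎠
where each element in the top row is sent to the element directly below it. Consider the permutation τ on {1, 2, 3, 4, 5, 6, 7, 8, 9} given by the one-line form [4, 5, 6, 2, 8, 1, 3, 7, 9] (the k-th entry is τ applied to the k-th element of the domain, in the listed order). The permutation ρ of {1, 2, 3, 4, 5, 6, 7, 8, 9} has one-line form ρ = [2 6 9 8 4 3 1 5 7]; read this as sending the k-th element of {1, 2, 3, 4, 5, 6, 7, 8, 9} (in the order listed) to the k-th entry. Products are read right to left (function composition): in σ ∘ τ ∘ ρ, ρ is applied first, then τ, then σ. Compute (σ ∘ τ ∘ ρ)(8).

Apply the permutations in order: ρ(8) = 5, then τ(5) = 8, then σ(8) = 9. So (σ ∘ τ ∘ ρ)(8) = 9.

9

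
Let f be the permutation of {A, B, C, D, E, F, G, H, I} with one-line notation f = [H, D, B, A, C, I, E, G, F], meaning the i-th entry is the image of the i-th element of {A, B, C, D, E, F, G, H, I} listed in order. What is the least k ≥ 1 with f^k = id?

14

The disjoint-cycle form of f has cycle lengths 7, 2.
The order of f is the least common multiple of its cycle lengths: lcm(7, 2) = 14.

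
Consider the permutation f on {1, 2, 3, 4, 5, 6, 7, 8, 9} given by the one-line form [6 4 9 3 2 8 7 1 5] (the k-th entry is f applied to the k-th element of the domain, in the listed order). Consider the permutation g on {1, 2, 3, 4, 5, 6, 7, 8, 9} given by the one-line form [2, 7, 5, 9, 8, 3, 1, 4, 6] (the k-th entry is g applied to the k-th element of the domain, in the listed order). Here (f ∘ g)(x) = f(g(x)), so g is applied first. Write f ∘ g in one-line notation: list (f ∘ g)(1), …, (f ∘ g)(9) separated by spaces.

(f ∘ g)(x) = f(g(x)). Computing each image: f(g(1)) = f(2) = 4, f(g(2)) = f(7) = 7, f(g(3)) = f(5) = 2, f(g(4)) = f(9) = 5, f(g(5)) = f(8) = 1, f(g(6)) = f(3) = 9, f(g(7)) = f(1) = 6, f(g(8)) = f(4) = 3, f(g(9)) = f(6) = 8.
Hence f ∘ g = [4 7 2 5 1 9 6 3 8].

4 7 2 5 1 9 6 3 8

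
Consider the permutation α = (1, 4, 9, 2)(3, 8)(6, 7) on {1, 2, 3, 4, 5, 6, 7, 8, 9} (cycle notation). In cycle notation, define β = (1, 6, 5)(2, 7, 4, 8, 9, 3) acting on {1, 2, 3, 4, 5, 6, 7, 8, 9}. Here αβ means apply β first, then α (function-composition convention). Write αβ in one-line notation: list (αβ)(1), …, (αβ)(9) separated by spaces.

(αβ)(x) = α(β(x)). Computing each image: α(β(1)) = α(6) = 7, α(β(2)) = α(7) = 6, α(β(3)) = α(2) = 1, α(β(4)) = α(8) = 3, α(β(5)) = α(1) = 4, α(β(6)) = α(5) = 5, α(β(7)) = α(4) = 9, α(β(8)) = α(9) = 2, α(β(9)) = α(3) = 8.
Hence αβ = [7 6 1 3 4 5 9 2 8].

7 6 1 3 4 5 9 2 8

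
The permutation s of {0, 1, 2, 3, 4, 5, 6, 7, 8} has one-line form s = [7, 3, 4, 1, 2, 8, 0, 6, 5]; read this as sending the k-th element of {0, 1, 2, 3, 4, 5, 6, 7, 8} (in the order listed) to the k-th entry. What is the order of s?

6

Decomposing into disjoint cycles gives cycle lengths 3, 2, 2, 2.
The order of s is the least common multiple of its cycle lengths: lcm(3, 2, 2, 2) = 6.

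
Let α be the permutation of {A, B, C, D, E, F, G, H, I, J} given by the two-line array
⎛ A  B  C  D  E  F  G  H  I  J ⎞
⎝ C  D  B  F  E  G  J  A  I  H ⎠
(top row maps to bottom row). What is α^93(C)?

Tracing C → B → … returns to C after 8 steps, so C lies in an 8-cycle (A C B D F G J H).
Since the cycle has length 8, α^93 acts on it the same as α^5 (93 mod 8 = 5).
Stepping 5 places around the cycle: C → B → D → F → G → J.

J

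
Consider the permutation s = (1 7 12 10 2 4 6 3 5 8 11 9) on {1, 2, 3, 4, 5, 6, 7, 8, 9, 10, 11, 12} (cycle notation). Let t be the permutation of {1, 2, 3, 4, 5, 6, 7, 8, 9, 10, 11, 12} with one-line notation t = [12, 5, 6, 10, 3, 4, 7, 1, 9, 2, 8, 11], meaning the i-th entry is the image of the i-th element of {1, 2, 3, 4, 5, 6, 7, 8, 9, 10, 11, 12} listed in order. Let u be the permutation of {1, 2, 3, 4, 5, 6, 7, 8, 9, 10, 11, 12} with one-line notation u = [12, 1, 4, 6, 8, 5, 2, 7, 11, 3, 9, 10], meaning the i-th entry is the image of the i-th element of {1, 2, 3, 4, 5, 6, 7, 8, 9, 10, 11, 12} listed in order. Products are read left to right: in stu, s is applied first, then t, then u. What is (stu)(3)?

Chase 3: s(3) = 5; t(5) = 3; u(3) = 4. Hence (stu)(3) = 4.

4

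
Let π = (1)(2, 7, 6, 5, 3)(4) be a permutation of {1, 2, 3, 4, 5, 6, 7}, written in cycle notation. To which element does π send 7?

7 appears in (2, 7, 6, 5, 3); the next entry (wrapping around) is 6.

6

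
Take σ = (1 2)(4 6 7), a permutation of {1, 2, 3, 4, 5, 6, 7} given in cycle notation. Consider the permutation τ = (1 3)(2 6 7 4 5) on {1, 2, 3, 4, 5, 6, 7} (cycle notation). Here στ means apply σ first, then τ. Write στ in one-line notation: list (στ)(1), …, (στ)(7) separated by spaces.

(στ)(x) = τ(σ(x)). Computing each image: τ(σ(1)) = τ(2) = 6, τ(σ(2)) = τ(1) = 3, τ(σ(3)) = τ(3) = 1, τ(σ(4)) = τ(6) = 7, τ(σ(5)) = τ(5) = 2, τ(σ(6)) = τ(7) = 4, τ(σ(7)) = τ(4) = 5.
Hence στ = [6 3 1 7 2 4 5].

6 3 1 7 2 4 5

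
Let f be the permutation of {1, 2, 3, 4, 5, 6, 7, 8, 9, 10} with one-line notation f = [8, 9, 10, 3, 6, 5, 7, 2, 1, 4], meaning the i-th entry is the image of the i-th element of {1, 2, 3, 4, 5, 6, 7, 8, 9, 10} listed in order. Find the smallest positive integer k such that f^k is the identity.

Writing f as disjoint cycles, the cycle lengths are 4, 3, 2, 1.
The order is lcm(4, 3, 2) = 12.

12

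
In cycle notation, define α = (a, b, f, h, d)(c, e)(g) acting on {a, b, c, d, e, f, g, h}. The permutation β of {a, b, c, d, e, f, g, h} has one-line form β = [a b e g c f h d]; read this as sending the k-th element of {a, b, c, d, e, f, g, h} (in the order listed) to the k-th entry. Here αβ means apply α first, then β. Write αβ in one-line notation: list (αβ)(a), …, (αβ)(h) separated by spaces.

(αβ)(x) = β(α(x)). Computing each image: β(α(a)) = β(b) = b, β(α(b)) = β(f) = f, β(α(c)) = β(e) = c, β(α(d)) = β(a) = a, β(α(e)) = β(c) = e, β(α(f)) = β(h) = d, β(α(g)) = β(g) = h, β(α(h)) = β(d) = g.
Hence αβ = [b f c a e d h g].

b f c a e d h g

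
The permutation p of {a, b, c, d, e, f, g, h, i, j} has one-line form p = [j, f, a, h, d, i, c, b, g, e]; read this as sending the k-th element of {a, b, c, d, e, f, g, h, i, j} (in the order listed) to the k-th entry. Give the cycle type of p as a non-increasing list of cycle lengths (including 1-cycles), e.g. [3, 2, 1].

The disjoint cycles are (a, j, e, d, h, b, f, i, g, c), with lengths 10 in non-increasing order.

[10]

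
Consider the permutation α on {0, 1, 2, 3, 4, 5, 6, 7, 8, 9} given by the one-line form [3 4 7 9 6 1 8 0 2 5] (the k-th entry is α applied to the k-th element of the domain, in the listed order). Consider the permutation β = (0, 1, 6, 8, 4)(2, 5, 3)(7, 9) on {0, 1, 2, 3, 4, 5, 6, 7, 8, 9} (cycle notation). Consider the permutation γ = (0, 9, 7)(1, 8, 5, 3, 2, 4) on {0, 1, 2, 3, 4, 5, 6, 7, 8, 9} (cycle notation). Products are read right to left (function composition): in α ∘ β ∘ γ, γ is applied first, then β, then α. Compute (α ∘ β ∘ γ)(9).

5

Apply the permutations in order: γ(9) = 7, then β(7) = 9, then α(9) = 5. So (α ∘ β ∘ γ)(9) = 5.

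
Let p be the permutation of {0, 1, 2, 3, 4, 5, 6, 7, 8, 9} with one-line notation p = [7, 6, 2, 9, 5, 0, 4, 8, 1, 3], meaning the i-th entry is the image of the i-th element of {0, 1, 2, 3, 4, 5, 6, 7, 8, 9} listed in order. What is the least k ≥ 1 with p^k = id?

The disjoint-cycle form of p has cycle lengths 7, 2, 1.
Since disjoint cycles commute, ord(p) = lcm(7, 2) = 14.

14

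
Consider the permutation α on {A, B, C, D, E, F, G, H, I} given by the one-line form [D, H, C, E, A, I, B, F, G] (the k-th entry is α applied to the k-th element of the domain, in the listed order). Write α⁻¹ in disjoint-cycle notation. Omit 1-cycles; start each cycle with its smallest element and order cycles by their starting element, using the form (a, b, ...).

First write α in disjoint cycles: (A, D, E)(B, H, F, I, G).
Reversing each cycle (and rotating so the smallest element leads) gives α⁻¹ = (A, E, D)(B, G, I, F, H).

(A, E, D)(B, G, I, F, H)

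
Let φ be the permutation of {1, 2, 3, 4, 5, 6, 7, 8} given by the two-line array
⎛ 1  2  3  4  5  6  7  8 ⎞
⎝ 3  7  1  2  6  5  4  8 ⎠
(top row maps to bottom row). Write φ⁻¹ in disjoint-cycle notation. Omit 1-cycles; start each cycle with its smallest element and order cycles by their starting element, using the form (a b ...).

The cycle decomposition of φ is (1 3)(2 7 4)(5 6).
Reversing each cycle (and rotating so the smallest element leads) gives φ⁻¹ = (1 3)(2 4 7)(5 6).

(1 3)(2 4 7)(5 6)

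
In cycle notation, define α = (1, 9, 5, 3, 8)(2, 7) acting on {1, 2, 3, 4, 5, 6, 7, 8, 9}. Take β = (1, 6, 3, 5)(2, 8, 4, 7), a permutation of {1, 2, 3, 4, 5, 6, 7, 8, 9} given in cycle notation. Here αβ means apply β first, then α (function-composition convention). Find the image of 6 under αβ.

8

(αβ)(6) = α(β(6)). β(6) = 3, then α(3) = 8. So (αβ)(6) = 8.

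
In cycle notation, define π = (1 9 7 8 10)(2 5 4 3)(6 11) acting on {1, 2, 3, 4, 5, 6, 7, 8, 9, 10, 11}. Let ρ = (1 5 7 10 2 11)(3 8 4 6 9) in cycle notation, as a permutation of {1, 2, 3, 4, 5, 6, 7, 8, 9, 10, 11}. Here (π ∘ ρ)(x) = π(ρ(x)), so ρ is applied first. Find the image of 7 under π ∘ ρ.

1

First apply ρ: ρ(7) = 10, then π(10) = 1. Thus (π ∘ ρ)(7) = 1.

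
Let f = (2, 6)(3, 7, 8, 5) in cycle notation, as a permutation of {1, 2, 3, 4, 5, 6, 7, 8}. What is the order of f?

4

The disjoint cycles have lengths 4, 2, 1, 1.
Since disjoint cycles commute, ord(f) = lcm(4, 2) = 4.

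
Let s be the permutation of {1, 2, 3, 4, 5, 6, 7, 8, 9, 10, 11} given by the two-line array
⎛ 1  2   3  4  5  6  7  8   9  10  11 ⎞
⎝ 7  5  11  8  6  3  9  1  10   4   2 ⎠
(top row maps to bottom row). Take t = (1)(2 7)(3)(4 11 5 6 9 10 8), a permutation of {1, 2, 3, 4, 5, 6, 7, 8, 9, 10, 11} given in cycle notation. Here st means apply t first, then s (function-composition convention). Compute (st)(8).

t(8) = 4, then s(4) = 8; composing gives (st)(8) = 8.

8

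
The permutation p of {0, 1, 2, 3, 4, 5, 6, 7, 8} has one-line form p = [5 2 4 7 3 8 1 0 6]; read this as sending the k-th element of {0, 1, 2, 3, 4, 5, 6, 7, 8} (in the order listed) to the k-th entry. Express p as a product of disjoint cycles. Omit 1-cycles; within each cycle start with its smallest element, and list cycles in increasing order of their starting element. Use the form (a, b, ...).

Iterating p from 0 gives 0 → 5 → 8 → 6 → 1 → 2 → 4 → 3 → 7 → 0; that is the 9-cycle (0, 5, 8, 6, 1, 2, 4, 3, 7).
Repeating from the next unused element and collecting all non-trivial cycles gives (0, 5, 8, 6, 1, 2, 4, 3, 7).

(0, 5, 8, 6, 1, 2, 4, 3, 7)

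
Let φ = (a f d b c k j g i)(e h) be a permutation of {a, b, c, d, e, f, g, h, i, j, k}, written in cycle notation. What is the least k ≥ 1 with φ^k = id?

The disjoint cycles have lengths 9, 2.
Since disjoint cycles commute, ord(φ) = lcm(9, 2) = 18.

18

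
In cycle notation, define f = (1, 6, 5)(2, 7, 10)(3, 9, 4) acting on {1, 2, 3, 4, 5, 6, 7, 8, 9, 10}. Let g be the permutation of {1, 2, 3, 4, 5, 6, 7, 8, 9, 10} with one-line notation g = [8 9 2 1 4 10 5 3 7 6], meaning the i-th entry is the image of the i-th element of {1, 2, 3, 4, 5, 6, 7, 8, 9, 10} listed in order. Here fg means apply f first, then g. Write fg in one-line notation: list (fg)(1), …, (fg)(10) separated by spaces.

(fg)(x) = g(f(x)). Computing each image: g(f(1)) = g(6) = 10, g(f(2)) = g(7) = 5, g(f(3)) = g(9) = 7, g(f(4)) = g(3) = 2, g(f(5)) = g(1) = 8, g(f(6)) = g(5) = 4, g(f(7)) = g(10) = 6, g(f(8)) = g(8) = 3, g(f(9)) = g(4) = 1, g(f(10)) = g(2) = 9.
Hence fg = [10 5 7 2 8 4 6 3 1 9].

10 5 7 2 8 4 6 3 1 9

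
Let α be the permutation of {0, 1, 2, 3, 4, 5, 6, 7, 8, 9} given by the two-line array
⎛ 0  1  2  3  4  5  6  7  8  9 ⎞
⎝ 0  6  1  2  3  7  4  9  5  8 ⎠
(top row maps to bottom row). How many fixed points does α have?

1

The fixed points (elements with α(x) = x) are {0}, so there is 1.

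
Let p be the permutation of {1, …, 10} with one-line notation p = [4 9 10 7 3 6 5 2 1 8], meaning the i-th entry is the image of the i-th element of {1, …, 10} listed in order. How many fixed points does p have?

1

The fixed points (elements with p(x) = x) are {6}, so there is 1.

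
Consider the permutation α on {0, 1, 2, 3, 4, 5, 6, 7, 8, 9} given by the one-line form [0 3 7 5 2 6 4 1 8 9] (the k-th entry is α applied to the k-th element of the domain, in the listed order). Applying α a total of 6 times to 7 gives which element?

2

Tracing 7 → 1 → … returns to 7 after 7 steps, so 7 lies in a 7-cycle (1 3 5 6 4 2 7).
Advancing 6 steps from 7: 7 → 1 → 3 → 5 → 6 → 4 → 2.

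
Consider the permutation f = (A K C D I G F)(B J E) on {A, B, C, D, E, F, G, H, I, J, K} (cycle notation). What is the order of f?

The disjoint cycles have lengths 7, 3, 1.
The order of f is the least common multiple of its cycle lengths: lcm(7, 3) = 21.

21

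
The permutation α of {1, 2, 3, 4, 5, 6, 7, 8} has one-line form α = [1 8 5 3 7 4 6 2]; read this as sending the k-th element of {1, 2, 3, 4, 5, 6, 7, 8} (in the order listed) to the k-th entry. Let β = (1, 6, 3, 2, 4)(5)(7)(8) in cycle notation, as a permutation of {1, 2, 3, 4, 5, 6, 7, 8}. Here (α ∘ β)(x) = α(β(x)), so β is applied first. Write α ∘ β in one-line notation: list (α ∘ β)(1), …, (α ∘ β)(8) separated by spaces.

4 3 8 1 7 5 6 2

(α ∘ β)(x) = α(β(x)). Computing each image: α(β(1)) = α(6) = 4, α(β(2)) = α(4) = 3, α(β(3)) = α(2) = 8, α(β(4)) = α(1) = 1, α(β(5)) = α(5) = 7, α(β(6)) = α(3) = 5, α(β(7)) = α(7) = 6, α(β(8)) = α(8) = 2.
Hence α ∘ β = [4 3 8 1 7 5 6 2].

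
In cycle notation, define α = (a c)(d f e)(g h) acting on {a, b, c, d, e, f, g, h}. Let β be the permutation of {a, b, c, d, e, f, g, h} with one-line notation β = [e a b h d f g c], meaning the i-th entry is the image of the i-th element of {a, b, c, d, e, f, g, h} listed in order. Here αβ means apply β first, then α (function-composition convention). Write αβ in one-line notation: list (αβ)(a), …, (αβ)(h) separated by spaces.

(αβ)(x) = α(β(x)). Computing each image: α(β(a)) = α(e) = d, α(β(b)) = α(a) = c, α(β(c)) = α(b) = b, α(β(d)) = α(h) = g, α(β(e)) = α(d) = f, α(β(f)) = α(f) = e, α(β(g)) = α(g) = h, α(β(h)) = α(c) = a.
Hence αβ = [d c b g f e h a].

d c b g f e h a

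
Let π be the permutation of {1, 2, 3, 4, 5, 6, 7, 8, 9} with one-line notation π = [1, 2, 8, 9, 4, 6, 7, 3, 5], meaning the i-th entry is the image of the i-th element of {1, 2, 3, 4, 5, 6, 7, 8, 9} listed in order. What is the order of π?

6

The disjoint-cycle form of π has cycle lengths 3, 2, 1, 1, 1, 1.
Since disjoint cycles commute, ord(π) = lcm(3, 2) = 6.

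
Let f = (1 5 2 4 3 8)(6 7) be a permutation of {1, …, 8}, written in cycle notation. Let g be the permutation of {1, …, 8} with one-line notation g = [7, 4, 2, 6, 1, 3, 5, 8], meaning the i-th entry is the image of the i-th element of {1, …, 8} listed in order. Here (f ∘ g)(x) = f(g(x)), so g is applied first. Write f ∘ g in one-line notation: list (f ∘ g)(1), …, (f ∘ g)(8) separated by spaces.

For each element, apply g then f: 1 → 7 → 6; 2 → 4 → 3; 3 → 2 → 4; 4 → 6 → 7; 5 → 1 → 5; 6 → 3 → 8; 7 → 5 → 2; 8 → 8 → 1.
So f ∘ g in one-line form is 6 3 4 7 5 8 2 1.

6 3 4 7 5 8 2 1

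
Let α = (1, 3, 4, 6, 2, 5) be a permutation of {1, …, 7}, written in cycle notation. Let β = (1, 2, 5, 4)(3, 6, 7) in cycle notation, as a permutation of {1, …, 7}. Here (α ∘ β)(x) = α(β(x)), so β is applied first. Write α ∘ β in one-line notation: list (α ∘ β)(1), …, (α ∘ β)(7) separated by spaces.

For each element, apply β then α: 1 → 2 → 5; 2 → 5 → 1; 3 → 6 → 2; 4 → 1 → 3; 5 → 4 → 6; 6 → 7 → 7; 7 → 3 → 4.
Collecting the images, α ∘ β = [5 1 2 3 6 7 4].

5 1 2 3 6 7 4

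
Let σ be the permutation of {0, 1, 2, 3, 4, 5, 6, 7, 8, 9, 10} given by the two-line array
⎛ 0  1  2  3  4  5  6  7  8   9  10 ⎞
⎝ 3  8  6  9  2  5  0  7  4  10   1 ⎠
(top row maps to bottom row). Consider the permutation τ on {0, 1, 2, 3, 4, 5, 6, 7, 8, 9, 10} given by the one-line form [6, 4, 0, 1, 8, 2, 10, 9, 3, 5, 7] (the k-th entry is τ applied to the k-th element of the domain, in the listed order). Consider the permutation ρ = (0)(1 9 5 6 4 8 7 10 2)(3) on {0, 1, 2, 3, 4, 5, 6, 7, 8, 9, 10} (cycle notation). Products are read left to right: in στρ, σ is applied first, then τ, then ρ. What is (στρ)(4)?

0

(στρ)(4) = ρ(τ(σ(4))). σ(4) = 2, then τ(2) = 0, then ρ(0) = 0, so the result is 0.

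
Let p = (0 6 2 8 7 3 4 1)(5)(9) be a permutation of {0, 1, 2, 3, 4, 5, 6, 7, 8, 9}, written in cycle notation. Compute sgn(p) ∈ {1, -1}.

The cycle lengths are 8, 1, 1.
A cycle is odd iff its length is even; p has 1 even-length cycle, so sgn(p) = (−1)^1 and p is odd.

-1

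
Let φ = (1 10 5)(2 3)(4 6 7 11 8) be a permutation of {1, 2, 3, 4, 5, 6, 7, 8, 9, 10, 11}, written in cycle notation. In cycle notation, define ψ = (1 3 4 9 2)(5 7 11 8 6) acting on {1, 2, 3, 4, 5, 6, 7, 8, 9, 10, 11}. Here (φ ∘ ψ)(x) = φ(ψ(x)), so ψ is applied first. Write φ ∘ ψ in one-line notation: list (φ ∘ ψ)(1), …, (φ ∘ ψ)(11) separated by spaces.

(φ ∘ ψ)(x) = φ(ψ(x)). Computing each image: φ(ψ(1)) = φ(3) = 2, φ(ψ(2)) = φ(1) = 10, φ(ψ(3)) = φ(4) = 6, φ(ψ(4)) = φ(9) = 9, φ(ψ(5)) = φ(7) = 11, φ(ψ(6)) = φ(5) = 1, φ(ψ(7)) = φ(11) = 8, φ(ψ(8)) = φ(6) = 7, φ(ψ(9)) = φ(2) = 3, φ(ψ(10)) = φ(10) = 5, φ(ψ(11)) = φ(8) = 4.
Hence φ ∘ ψ = [2 10 6 9 11 1 8 7 3 5 4].

2 10 6 9 11 1 8 7 3 5 4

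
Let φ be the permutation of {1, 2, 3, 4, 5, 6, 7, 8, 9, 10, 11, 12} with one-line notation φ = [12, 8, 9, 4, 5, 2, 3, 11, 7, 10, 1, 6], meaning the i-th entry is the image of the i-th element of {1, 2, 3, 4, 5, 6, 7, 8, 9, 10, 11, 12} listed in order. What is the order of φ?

The disjoint-cycle form of φ has cycle lengths 6, 3, 1, 1, 1.
The order is lcm(6, 3) = 6.

6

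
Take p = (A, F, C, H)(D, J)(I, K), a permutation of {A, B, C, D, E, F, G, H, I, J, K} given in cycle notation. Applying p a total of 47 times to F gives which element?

F lies in the 4-cycle (A, F, C, H).
Since the cycle has length 4, p^47 acts on it the same as p^3 (47 mod 4 = 3).
Stepping 3 places around the cycle: F → C → H → A.

A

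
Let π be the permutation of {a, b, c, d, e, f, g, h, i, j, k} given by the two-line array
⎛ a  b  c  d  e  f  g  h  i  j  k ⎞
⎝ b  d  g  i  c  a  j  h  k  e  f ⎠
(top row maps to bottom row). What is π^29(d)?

b

Tracing d → i → … returns to d after 6 steps, so d lies in a 6-cycle (a, b, d, i, k, f).
Powers repeat with period 6 on this cycle, and 29 mod 6 = 5, so π^29(d) = π^5(d).
Stepping 5 places around the cycle: d → i → k → f → a → b.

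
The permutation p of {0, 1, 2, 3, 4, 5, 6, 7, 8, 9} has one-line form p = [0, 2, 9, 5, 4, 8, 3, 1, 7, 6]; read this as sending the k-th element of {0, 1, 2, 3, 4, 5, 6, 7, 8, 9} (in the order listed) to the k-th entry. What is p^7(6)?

Tracing 6 → 3 → … returns to 6 after 8 steps, so 6 lies in an 8-cycle (1 2 9 6 3 5 8 7).
Advancing 7 steps from 6: 6 → 3 → 5 → 8 → 7 → 1 → 2 → 9.

9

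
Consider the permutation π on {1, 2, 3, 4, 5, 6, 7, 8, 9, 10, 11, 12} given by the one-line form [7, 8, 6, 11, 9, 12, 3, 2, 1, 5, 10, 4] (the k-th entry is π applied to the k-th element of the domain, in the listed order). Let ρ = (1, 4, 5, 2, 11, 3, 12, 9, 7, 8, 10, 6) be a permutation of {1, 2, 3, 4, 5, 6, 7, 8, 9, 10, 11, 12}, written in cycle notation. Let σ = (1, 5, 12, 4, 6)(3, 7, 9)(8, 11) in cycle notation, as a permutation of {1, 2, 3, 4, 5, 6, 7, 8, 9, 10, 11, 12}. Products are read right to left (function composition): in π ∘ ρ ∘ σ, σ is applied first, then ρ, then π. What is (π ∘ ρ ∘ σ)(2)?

(π ∘ ρ ∘ σ)(2) = π(ρ(σ(2))). σ(2) = 2, then ρ(2) = 11, then π(11) = 10, so the result is 10.

10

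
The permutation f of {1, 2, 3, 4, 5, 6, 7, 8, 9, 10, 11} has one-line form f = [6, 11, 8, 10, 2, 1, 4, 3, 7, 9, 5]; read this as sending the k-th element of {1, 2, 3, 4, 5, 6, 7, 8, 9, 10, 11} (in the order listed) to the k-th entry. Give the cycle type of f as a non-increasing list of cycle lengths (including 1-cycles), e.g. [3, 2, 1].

The disjoint cycles are (1, 6)(2, 11, 5)(3, 8)(4, 10, 9, 7), with lengths 4, 3, 2, 2 in non-increasing order.

[4, 3, 2, 2]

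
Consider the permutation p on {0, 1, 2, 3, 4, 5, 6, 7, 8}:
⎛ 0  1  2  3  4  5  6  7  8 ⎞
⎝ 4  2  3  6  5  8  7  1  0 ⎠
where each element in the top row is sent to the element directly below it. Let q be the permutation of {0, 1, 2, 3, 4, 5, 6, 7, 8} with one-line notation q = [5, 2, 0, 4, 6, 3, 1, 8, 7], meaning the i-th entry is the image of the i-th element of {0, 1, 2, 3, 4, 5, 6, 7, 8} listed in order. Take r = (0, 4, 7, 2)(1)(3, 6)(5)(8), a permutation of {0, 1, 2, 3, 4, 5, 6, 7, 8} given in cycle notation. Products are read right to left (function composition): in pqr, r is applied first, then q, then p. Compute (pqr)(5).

Chase 5: r(5) = 5; q(5) = 3; p(3) = 6. Hence (pqr)(5) = 6.

6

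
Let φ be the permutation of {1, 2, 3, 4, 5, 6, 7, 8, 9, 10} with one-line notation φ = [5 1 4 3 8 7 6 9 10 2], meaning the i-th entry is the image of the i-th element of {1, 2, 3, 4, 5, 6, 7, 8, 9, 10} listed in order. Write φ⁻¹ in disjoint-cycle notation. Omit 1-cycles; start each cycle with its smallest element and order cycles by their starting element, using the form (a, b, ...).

The cycle decomposition of φ is (1, 5, 8, 9, 10, 2)(3, 4)(6, 7).
The inverse reverses every cycle; in canonical form, φ⁻¹ = (1, 2, 10, 9, 8, 5)(3, 4)(6, 7).

(1, 2, 10, 9, 8, 5)(3, 4)(6, 7)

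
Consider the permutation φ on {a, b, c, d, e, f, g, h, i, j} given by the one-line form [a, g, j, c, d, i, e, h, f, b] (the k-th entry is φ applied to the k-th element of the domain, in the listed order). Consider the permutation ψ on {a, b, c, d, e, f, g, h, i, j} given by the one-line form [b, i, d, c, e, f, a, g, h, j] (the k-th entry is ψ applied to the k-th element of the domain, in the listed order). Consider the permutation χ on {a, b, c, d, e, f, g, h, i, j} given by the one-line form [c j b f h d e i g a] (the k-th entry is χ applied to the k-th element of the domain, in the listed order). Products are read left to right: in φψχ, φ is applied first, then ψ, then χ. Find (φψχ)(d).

f

Chase d: φ(d) = c; ψ(c) = d; χ(d) = f. Hence (φψχ)(d) = f.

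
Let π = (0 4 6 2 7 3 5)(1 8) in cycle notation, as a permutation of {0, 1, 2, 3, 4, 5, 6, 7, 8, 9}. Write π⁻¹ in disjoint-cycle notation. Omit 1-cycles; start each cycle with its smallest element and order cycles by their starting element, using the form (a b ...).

The inverse reverses each cycle.
After reversing and putting each cycle's least element first, π⁻¹ = (0 5 3 7 2 6 4)(1 8).

(0 5 3 7 2 6 4)(1 8)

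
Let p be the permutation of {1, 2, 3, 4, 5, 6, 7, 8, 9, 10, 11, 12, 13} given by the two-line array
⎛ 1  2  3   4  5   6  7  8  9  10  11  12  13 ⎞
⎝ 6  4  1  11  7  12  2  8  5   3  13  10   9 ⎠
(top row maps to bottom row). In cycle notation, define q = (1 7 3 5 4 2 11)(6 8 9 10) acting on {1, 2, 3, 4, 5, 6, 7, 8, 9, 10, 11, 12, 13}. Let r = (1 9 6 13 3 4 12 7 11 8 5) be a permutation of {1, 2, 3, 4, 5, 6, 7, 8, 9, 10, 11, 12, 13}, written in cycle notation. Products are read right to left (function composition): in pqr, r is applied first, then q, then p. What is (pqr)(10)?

Chase 10: r(10) = 10; q(10) = 6; p(6) = 12. Hence (pqr)(10) = 12.

12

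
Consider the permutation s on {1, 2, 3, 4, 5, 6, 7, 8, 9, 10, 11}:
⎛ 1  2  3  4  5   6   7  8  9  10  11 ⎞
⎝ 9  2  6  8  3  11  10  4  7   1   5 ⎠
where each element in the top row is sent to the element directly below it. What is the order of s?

4

Decomposing into disjoint cycles gives cycle lengths 4, 4, 2, 1.
The order is lcm(4, 4, 2) = 4.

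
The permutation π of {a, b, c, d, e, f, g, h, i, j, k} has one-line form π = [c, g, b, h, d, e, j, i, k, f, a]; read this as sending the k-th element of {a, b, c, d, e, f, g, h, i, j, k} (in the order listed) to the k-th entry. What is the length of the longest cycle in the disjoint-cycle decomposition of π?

Decomposing into disjoint cycles gives (a c b g j f e d h i k); the longest has length 11.

11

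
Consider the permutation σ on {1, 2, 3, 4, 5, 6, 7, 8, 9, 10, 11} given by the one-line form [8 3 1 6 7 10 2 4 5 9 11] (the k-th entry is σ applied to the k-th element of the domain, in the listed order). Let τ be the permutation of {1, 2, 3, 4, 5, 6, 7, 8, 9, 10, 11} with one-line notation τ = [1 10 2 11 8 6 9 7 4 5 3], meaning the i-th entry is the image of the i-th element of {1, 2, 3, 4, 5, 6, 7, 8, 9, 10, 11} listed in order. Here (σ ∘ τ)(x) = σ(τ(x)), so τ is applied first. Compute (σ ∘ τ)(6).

10

(σ ∘ τ)(6) = σ(τ(6)). τ(6) = 6, then σ(6) = 10. So (σ ∘ τ)(6) = 10.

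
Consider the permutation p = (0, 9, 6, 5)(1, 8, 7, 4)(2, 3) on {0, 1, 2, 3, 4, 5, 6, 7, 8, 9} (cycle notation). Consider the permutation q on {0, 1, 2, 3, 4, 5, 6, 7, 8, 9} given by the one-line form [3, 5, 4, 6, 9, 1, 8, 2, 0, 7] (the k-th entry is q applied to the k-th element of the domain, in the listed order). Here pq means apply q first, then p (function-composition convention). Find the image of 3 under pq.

q(3) = 6, then p(6) = 5; composing gives (pq)(3) = 5.

5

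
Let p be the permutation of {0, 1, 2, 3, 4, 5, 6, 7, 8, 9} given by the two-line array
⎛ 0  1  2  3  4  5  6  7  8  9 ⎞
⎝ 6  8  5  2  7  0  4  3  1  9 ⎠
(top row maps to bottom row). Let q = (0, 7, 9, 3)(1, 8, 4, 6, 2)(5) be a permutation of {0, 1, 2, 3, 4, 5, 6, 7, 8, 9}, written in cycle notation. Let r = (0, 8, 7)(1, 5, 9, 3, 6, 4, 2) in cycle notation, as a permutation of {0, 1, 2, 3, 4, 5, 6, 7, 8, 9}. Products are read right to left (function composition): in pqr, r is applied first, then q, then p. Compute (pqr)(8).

9

Apply the permutations in order: r(8) = 7, then q(7) = 9, then p(9) = 9. So (pqr)(8) = 9.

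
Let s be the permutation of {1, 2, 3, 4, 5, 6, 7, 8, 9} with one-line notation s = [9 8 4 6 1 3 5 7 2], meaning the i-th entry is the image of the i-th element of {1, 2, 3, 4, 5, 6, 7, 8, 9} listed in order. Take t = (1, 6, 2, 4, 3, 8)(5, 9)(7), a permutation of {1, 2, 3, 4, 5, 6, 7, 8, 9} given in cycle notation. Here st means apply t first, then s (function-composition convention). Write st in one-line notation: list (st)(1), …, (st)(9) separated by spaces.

Chase each element through t then s: 1 → 6 → 3; 2 → 4 → 6; 3 → 8 → 7; 4 → 3 → 4; 5 → 9 → 2; 6 → 2 → 8; 7 → 7 → 5; 8 → 1 → 9; 9 → 5 → 1.
So st in one-line form is 3 6 7 4 2 8 5 9 1.

3 6 7 4 2 8 5 9 1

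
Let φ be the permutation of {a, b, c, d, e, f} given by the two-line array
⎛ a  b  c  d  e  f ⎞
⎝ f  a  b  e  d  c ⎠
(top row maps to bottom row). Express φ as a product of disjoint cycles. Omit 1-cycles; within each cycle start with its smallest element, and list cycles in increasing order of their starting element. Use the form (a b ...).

From a: a → f → c → b → a, closing the cycle (a f c b).
Continuing from each remaining unvisited element yields (a f c b)(d e).

(a f c b)(d e)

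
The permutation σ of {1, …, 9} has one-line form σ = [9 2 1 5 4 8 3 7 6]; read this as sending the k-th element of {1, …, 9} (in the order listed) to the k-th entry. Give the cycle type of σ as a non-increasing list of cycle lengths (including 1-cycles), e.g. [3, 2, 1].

The disjoint cycles are (1, 9, 6, 8, 7, 3)(2)(4, 5), with lengths 6, 2, 1 in non-increasing order.

[6, 2, 1]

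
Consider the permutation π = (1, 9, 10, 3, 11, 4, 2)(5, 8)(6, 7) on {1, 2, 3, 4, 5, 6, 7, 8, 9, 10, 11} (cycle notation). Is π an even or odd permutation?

even

The cycle lengths are 7, 2, 2.
A cycle is odd iff its length is even; π has 2 even-length cycles, so sgn(π) = (−1)^2 and π is even.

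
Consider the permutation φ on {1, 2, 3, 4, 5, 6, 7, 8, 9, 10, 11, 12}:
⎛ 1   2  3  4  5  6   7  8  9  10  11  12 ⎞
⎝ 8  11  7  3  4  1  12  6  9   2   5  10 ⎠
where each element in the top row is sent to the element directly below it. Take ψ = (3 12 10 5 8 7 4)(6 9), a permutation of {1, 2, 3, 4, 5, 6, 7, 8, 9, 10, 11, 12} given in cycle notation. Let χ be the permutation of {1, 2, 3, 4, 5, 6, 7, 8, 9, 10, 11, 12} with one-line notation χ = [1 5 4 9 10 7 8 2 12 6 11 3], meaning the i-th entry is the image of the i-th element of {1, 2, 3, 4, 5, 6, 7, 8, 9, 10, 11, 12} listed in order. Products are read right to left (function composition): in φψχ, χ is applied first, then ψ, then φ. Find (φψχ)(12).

Chase 12: χ(12) = 3; ψ(3) = 12; φ(12) = 10. Hence (φψχ)(12) = 10.

10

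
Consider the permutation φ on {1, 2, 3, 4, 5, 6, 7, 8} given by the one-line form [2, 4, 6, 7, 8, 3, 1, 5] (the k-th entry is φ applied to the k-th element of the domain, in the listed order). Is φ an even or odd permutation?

odd

In disjoint-cycle form the cycle lengths are 4, 2, 2.
A cycle of length ℓ contributes ℓ−1 transpositions, so φ is a product of 3 + 1 + 1 = 5 transpositions — odd.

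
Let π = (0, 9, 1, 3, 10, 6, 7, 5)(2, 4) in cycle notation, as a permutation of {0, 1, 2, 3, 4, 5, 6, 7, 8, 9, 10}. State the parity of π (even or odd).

The cycle lengths are 8, 2, 1.
A cycle is odd iff its length is even; π has 2 even-length cycles, so sgn(π) = (−1)^2 and π is even.

even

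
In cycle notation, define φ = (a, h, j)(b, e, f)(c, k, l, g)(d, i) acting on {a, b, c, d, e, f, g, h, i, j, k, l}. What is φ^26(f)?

e

f lies in the 3-cycle (b, e, f).
Powers repeat with period 3 on this cycle, and 26 mod 3 = 2, so φ^26(f) = φ^2(f).
Advancing 2 steps from f: f → b → e.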